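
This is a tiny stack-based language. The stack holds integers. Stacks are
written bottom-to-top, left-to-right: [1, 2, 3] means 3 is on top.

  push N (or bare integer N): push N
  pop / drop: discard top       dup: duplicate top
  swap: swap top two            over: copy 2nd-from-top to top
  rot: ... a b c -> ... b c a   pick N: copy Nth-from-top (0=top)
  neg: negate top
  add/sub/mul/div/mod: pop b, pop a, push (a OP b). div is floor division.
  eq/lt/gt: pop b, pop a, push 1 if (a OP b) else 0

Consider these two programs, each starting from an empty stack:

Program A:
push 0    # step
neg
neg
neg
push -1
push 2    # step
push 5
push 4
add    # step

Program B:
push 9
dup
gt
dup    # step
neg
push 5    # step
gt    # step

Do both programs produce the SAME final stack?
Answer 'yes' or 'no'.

Answer: no

Derivation:
Program A trace:
  After 'push 0': [0]
  After 'neg': [0]
  After 'neg': [0]
  After 'neg': [0]
  After 'push -1': [0, -1]
  After 'push 2': [0, -1, 2]
  After 'push 5': [0, -1, 2, 5]
  After 'push 4': [0, -1, 2, 5, 4]
  After 'add': [0, -1, 2, 9]
Program A final stack: [0, -1, 2, 9]

Program B trace:
  After 'push 9': [9]
  After 'dup': [9, 9]
  After 'gt': [0]
  After 'dup': [0, 0]
  After 'neg': [0, 0]
  After 'push 5': [0, 0, 5]
  After 'gt': [0, 0]
Program B final stack: [0, 0]
Same: no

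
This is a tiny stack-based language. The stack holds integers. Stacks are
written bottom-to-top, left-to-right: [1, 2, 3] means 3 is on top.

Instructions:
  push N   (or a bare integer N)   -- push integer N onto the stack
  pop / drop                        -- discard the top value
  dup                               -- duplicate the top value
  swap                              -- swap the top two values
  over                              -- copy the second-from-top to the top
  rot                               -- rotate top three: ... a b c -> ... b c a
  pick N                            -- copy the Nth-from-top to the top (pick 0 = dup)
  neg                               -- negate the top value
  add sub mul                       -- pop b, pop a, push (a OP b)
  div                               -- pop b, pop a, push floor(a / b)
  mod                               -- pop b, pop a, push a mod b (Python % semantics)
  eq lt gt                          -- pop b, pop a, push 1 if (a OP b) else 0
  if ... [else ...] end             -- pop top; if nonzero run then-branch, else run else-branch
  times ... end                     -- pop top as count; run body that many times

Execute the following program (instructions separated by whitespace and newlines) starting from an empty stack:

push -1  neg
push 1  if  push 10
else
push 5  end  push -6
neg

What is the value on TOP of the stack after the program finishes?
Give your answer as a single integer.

Answer: 6

Derivation:
After 'push -1': [-1]
After 'neg': [1]
After 'push 1': [1, 1]
After 'if': [1]
After 'push 10': [1, 10]
After 'push -6': [1, 10, -6]
After 'neg': [1, 10, 6]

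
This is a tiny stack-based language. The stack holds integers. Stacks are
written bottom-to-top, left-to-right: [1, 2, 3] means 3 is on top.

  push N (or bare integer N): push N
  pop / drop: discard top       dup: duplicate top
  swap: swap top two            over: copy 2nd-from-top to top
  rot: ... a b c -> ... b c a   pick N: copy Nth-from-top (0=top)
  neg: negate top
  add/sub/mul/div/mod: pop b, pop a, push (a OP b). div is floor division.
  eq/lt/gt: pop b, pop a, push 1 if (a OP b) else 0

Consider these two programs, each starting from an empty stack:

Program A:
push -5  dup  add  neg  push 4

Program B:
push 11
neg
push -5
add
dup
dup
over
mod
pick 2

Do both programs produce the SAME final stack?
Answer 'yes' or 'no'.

Answer: no

Derivation:
Program A trace:
  After 'push -5': [-5]
  After 'dup': [-5, -5]
  After 'add': [-10]
  After 'neg': [10]
  After 'push 4': [10, 4]
Program A final stack: [10, 4]

Program B trace:
  After 'push 11': [11]
  After 'neg': [-11]
  After 'push -5': [-11, -5]
  After 'add': [-16]
  After 'dup': [-16, -16]
  After 'dup': [-16, -16, -16]
  After 'over': [-16, -16, -16, -16]
  After 'mod': [-16, -16, 0]
  After 'pick 2': [-16, -16, 0, -16]
Program B final stack: [-16, -16, 0, -16]
Same: no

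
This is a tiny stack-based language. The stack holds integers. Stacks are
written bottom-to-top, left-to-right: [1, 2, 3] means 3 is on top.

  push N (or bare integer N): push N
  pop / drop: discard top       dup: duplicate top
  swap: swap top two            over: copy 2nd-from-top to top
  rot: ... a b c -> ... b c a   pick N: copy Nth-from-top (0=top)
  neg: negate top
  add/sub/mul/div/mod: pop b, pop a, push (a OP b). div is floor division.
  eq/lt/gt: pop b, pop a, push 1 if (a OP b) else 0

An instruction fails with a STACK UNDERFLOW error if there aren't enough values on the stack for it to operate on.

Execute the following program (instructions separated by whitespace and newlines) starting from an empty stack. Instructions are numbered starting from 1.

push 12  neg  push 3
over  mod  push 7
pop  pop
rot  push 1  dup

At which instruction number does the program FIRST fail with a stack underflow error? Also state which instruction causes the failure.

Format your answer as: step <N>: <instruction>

Step 1 ('push 12'): stack = [12], depth = 1
Step 2 ('neg'): stack = [-12], depth = 1
Step 3 ('push 3'): stack = [-12, 3], depth = 2
Step 4 ('over'): stack = [-12, 3, -12], depth = 3
Step 5 ('mod'): stack = [-12, -9], depth = 2
Step 6 ('push 7'): stack = [-12, -9, 7], depth = 3
Step 7 ('pop'): stack = [-12, -9], depth = 2
Step 8 ('pop'): stack = [-12], depth = 1
Step 9 ('rot'): needs 3 value(s) but depth is 1 — STACK UNDERFLOW

Answer: step 9: rot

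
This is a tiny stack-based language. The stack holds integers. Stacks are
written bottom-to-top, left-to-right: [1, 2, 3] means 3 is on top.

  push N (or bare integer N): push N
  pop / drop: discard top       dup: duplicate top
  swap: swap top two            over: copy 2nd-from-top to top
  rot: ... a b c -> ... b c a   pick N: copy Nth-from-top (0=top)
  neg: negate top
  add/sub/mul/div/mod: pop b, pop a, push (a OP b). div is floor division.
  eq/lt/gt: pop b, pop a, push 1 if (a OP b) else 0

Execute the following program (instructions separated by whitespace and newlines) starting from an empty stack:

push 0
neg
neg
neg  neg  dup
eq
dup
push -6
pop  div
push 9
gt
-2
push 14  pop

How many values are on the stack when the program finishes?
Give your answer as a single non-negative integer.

Answer: 2

Derivation:
After 'push 0': stack = [0] (depth 1)
After 'neg': stack = [0] (depth 1)
After 'neg': stack = [0] (depth 1)
After 'neg': stack = [0] (depth 1)
After 'neg': stack = [0] (depth 1)
After 'dup': stack = [0, 0] (depth 2)
After 'eq': stack = [1] (depth 1)
After 'dup': stack = [1, 1] (depth 2)
After 'push -6': stack = [1, 1, -6] (depth 3)
After 'pop': stack = [1, 1] (depth 2)
After 'div': stack = [1] (depth 1)
After 'push 9': stack = [1, 9] (depth 2)
After 'gt': stack = [0] (depth 1)
After 'push -2': stack = [0, -2] (depth 2)
After 'push 14': stack = [0, -2, 14] (depth 3)
After 'pop': stack = [0, -2] (depth 2)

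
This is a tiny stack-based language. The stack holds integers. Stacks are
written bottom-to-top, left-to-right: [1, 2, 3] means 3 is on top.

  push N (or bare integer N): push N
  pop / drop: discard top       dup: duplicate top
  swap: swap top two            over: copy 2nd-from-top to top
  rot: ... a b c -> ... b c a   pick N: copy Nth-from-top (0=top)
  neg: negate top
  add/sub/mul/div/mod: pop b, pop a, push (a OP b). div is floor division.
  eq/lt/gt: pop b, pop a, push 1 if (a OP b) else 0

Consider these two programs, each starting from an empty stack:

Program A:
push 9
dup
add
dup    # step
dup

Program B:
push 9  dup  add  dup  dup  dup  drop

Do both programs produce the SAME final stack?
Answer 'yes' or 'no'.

Program A trace:
  After 'push 9': [9]
  After 'dup': [9, 9]
  After 'add': [18]
  After 'dup': [18, 18]
  After 'dup': [18, 18, 18]
Program A final stack: [18, 18, 18]

Program B trace:
  After 'push 9': [9]
  After 'dup': [9, 9]
  After 'add': [18]
  After 'dup': [18, 18]
  After 'dup': [18, 18, 18]
  After 'dup': [18, 18, 18, 18]
  After 'drop': [18, 18, 18]
Program B final stack: [18, 18, 18]
Same: yes

Answer: yes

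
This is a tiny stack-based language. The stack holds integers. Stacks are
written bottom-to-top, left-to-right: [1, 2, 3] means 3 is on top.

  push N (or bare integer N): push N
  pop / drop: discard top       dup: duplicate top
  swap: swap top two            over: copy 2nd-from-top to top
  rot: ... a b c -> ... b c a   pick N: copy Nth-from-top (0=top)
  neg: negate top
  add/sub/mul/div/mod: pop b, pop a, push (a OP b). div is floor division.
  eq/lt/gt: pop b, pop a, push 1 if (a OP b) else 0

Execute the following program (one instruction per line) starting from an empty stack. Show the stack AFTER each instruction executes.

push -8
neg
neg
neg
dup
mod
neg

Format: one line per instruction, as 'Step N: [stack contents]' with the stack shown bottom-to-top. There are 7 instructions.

Step 1: [-8]
Step 2: [8]
Step 3: [-8]
Step 4: [8]
Step 5: [8, 8]
Step 6: [0]
Step 7: [0]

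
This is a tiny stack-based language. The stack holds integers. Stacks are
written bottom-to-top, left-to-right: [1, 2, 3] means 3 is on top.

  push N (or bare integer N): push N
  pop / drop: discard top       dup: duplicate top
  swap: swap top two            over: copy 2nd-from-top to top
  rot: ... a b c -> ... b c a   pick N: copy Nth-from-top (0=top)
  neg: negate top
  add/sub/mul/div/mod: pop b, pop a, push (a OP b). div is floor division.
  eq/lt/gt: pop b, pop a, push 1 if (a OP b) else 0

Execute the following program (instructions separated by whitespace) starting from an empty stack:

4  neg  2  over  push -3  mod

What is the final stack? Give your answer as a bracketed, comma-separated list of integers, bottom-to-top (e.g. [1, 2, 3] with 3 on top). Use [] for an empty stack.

Answer: [-4, 2, -1]

Derivation:
After 'push 4': [4]
After 'neg': [-4]
After 'push 2': [-4, 2]
After 'over': [-4, 2, -4]
After 'push -3': [-4, 2, -4, -3]
After 'mod': [-4, 2, -1]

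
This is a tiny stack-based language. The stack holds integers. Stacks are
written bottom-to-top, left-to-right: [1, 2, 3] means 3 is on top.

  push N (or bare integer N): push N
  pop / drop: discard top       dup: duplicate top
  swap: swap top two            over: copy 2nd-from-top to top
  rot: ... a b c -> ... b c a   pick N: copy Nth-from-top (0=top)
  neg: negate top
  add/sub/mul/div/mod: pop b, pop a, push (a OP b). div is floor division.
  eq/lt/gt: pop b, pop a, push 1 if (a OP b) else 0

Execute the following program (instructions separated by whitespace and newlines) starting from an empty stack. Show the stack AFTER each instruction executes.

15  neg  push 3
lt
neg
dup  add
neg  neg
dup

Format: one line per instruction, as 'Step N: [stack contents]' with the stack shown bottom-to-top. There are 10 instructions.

Step 1: [15]
Step 2: [-15]
Step 3: [-15, 3]
Step 4: [1]
Step 5: [-1]
Step 6: [-1, -1]
Step 7: [-2]
Step 8: [2]
Step 9: [-2]
Step 10: [-2, -2]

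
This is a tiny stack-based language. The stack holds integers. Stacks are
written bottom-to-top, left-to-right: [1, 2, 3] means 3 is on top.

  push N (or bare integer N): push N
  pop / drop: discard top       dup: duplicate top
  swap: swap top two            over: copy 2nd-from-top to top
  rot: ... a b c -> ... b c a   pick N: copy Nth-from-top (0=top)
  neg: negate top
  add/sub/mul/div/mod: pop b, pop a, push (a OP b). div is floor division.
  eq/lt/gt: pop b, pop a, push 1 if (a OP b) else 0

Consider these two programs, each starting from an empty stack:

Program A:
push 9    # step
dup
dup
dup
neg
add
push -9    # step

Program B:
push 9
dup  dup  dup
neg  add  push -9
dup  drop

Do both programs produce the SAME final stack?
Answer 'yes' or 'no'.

Answer: yes

Derivation:
Program A trace:
  After 'push 9': [9]
  After 'dup': [9, 9]
  After 'dup': [9, 9, 9]
  After 'dup': [9, 9, 9, 9]
  After 'neg': [9, 9, 9, -9]
  After 'add': [9, 9, 0]
  After 'push -9': [9, 9, 0, -9]
Program A final stack: [9, 9, 0, -9]

Program B trace:
  After 'push 9': [9]
  After 'dup': [9, 9]
  After 'dup': [9, 9, 9]
  After 'dup': [9, 9, 9, 9]
  After 'neg': [9, 9, 9, -9]
  After 'add': [9, 9, 0]
  After 'push -9': [9, 9, 0, -9]
  After 'dup': [9, 9, 0, -9, -9]
  After 'drop': [9, 9, 0, -9]
Program B final stack: [9, 9, 0, -9]
Same: yes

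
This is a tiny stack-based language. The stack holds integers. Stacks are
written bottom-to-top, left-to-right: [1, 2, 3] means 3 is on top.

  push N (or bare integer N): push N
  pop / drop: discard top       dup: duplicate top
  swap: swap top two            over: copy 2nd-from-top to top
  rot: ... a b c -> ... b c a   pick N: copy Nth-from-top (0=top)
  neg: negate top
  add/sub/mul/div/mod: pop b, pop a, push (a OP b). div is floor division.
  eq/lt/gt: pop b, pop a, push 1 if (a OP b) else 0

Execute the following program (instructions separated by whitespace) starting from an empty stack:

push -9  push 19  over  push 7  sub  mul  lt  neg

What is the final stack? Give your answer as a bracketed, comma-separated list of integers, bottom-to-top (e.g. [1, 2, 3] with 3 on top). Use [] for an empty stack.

After 'push -9': [-9]
After 'push 19': [-9, 19]
After 'over': [-9, 19, -9]
After 'push 7': [-9, 19, -9, 7]
After 'sub': [-9, 19, -16]
After 'mul': [-9, -304]
After 'lt': [0]
After 'neg': [0]

Answer: [0]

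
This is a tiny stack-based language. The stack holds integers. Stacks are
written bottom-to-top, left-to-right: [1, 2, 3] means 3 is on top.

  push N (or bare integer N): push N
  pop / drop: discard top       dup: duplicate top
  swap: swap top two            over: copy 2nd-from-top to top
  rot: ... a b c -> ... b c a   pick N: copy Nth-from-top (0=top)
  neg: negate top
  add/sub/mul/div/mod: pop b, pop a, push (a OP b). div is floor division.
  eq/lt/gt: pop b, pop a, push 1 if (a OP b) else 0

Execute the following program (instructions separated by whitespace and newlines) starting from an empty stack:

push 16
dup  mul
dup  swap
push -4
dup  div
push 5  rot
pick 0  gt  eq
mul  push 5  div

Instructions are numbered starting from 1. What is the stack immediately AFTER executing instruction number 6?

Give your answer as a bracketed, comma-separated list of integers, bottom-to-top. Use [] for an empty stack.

Answer: [256, 256, -4]

Derivation:
Step 1 ('push 16'): [16]
Step 2 ('dup'): [16, 16]
Step 3 ('mul'): [256]
Step 4 ('dup'): [256, 256]
Step 5 ('swap'): [256, 256]
Step 6 ('push -4'): [256, 256, -4]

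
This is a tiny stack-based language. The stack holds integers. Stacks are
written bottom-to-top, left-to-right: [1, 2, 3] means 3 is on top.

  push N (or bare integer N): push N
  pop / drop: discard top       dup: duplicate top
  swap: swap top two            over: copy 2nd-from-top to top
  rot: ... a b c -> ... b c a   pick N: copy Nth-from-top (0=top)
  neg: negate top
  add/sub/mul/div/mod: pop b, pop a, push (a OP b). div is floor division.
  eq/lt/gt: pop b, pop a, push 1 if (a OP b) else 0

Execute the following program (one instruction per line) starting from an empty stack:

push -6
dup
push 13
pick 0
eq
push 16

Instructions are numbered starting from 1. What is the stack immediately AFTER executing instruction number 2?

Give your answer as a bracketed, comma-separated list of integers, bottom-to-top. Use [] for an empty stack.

Answer: [-6, -6]

Derivation:
Step 1 ('push -6'): [-6]
Step 2 ('dup'): [-6, -6]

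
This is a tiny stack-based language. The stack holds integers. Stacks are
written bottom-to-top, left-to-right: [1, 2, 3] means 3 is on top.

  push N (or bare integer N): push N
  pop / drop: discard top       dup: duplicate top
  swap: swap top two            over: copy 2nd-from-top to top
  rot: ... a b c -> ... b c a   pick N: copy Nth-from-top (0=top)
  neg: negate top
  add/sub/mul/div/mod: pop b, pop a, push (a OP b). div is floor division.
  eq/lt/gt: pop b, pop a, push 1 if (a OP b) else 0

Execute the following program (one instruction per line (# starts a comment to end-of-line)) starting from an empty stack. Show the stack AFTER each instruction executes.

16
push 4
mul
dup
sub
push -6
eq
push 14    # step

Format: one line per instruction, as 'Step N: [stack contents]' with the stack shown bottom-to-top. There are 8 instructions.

Step 1: [16]
Step 2: [16, 4]
Step 3: [64]
Step 4: [64, 64]
Step 5: [0]
Step 6: [0, -6]
Step 7: [0]
Step 8: [0, 14]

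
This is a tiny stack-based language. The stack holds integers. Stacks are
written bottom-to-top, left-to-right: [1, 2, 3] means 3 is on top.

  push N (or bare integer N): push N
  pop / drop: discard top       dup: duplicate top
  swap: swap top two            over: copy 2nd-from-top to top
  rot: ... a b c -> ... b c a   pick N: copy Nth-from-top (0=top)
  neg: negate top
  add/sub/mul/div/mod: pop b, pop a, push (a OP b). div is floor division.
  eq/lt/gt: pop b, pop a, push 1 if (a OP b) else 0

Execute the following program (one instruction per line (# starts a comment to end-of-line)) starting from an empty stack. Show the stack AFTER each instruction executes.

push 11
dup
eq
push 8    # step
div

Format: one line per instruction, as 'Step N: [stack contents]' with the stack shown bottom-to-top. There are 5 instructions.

Step 1: [11]
Step 2: [11, 11]
Step 3: [1]
Step 4: [1, 8]
Step 5: [0]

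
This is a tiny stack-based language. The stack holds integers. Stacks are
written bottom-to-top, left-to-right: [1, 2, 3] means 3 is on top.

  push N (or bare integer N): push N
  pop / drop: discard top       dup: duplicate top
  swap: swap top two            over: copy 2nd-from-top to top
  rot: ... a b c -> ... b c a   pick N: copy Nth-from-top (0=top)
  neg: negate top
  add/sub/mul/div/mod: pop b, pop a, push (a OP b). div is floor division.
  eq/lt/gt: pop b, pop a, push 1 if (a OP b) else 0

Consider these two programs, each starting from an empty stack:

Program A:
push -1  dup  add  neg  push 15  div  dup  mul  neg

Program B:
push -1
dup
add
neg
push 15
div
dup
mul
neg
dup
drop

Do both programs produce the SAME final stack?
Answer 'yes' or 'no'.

Answer: yes

Derivation:
Program A trace:
  After 'push -1': [-1]
  After 'dup': [-1, -1]
  After 'add': [-2]
  After 'neg': [2]
  After 'push 15': [2, 15]
  After 'div': [0]
  After 'dup': [0, 0]
  After 'mul': [0]
  After 'neg': [0]
Program A final stack: [0]

Program B trace:
  After 'push -1': [-1]
  After 'dup': [-1, -1]
  After 'add': [-2]
  After 'neg': [2]
  After 'push 15': [2, 15]
  After 'div': [0]
  After 'dup': [0, 0]
  After 'mul': [0]
  After 'neg': [0]
  After 'dup': [0, 0]
  After 'drop': [0]
Program B final stack: [0]
Same: yes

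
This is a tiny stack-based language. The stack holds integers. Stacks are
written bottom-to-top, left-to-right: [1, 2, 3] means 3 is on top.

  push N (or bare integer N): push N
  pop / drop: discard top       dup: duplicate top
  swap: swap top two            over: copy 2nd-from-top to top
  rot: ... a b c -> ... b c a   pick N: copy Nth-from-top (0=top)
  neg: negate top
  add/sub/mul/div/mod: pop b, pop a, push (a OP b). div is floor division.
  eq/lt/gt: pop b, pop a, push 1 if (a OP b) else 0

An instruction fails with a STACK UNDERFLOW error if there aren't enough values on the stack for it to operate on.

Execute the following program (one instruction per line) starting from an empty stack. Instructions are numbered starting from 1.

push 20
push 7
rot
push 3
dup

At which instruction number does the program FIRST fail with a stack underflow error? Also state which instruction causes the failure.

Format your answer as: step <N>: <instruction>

Answer: step 3: rot

Derivation:
Step 1 ('push 20'): stack = [20], depth = 1
Step 2 ('push 7'): stack = [20, 7], depth = 2
Step 3 ('rot'): needs 3 value(s) but depth is 2 — STACK UNDERFLOW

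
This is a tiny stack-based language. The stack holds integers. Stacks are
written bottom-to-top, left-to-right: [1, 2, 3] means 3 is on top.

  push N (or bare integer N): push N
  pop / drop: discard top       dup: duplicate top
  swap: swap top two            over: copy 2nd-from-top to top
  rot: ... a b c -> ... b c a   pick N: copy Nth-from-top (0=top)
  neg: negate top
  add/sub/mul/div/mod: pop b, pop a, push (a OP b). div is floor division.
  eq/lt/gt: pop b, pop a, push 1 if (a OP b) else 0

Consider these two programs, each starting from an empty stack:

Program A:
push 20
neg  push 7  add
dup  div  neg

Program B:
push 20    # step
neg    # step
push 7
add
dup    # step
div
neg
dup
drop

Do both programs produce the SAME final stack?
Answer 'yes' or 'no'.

Answer: yes

Derivation:
Program A trace:
  After 'push 20': [20]
  After 'neg': [-20]
  After 'push 7': [-20, 7]
  After 'add': [-13]
  After 'dup': [-13, -13]
  After 'div': [1]
  After 'neg': [-1]
Program A final stack: [-1]

Program B trace:
  After 'push 20': [20]
  After 'neg': [-20]
  After 'push 7': [-20, 7]
  After 'add': [-13]
  After 'dup': [-13, -13]
  After 'div': [1]
  After 'neg': [-1]
  After 'dup': [-1, -1]
  After 'drop': [-1]
Program B final stack: [-1]
Same: yes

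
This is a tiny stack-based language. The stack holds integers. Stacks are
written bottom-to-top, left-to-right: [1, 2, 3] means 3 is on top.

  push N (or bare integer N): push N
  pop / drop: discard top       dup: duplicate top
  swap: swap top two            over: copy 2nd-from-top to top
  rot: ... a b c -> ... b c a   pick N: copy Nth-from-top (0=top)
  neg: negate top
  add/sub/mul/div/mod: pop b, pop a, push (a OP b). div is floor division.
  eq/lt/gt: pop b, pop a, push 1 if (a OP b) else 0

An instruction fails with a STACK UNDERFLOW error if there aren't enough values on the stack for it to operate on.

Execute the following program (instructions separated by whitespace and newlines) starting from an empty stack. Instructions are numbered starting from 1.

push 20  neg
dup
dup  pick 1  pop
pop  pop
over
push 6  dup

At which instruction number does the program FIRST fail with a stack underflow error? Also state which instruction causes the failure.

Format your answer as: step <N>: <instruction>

Step 1 ('push 20'): stack = [20], depth = 1
Step 2 ('neg'): stack = [-20], depth = 1
Step 3 ('dup'): stack = [-20, -20], depth = 2
Step 4 ('dup'): stack = [-20, -20, -20], depth = 3
Step 5 ('pick 1'): stack = [-20, -20, -20, -20], depth = 4
Step 6 ('pop'): stack = [-20, -20, -20], depth = 3
Step 7 ('pop'): stack = [-20, -20], depth = 2
Step 8 ('pop'): stack = [-20], depth = 1
Step 9 ('over'): needs 2 value(s) but depth is 1 — STACK UNDERFLOW

Answer: step 9: over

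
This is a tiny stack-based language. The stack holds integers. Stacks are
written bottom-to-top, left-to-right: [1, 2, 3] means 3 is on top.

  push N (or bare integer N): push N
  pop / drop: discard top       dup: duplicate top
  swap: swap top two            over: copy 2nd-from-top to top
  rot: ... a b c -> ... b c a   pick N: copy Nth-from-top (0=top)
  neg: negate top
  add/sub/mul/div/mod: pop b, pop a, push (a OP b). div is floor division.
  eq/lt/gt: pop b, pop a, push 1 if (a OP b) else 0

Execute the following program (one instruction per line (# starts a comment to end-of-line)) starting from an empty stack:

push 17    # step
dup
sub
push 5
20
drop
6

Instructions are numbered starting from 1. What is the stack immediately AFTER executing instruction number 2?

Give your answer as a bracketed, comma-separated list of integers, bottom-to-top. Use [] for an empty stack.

Step 1 ('push 17'): [17]
Step 2 ('dup'): [17, 17]

Answer: [17, 17]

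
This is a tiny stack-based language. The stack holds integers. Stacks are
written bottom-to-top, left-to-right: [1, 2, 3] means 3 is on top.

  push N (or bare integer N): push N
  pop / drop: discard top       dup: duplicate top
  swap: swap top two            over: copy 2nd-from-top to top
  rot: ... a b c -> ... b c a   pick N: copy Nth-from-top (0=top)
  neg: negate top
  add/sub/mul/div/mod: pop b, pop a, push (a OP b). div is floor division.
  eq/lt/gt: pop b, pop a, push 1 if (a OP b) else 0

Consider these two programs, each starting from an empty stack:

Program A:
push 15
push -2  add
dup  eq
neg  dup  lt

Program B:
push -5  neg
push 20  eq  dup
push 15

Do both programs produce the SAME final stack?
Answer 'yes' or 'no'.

Answer: no

Derivation:
Program A trace:
  After 'push 15': [15]
  After 'push -2': [15, -2]
  After 'add': [13]
  After 'dup': [13, 13]
  After 'eq': [1]
  After 'neg': [-1]
  After 'dup': [-1, -1]
  After 'lt': [0]
Program A final stack: [0]

Program B trace:
  After 'push -5': [-5]
  After 'neg': [5]
  After 'push 20': [5, 20]
  After 'eq': [0]
  After 'dup': [0, 0]
  After 'push 15': [0, 0, 15]
Program B final stack: [0, 0, 15]
Same: no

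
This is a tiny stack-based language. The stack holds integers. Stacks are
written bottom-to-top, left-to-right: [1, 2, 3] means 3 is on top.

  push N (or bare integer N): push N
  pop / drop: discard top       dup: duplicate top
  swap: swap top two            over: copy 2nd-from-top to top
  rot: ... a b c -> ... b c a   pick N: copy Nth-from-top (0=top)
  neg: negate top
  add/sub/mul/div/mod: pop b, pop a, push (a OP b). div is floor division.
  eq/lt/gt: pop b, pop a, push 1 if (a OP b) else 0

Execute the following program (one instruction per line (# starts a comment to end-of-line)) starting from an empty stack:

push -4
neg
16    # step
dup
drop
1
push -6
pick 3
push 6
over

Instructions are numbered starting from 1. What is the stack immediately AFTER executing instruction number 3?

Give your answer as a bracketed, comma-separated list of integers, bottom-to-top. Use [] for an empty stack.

Step 1 ('push -4'): [-4]
Step 2 ('neg'): [4]
Step 3 ('16'): [4, 16]

Answer: [4, 16]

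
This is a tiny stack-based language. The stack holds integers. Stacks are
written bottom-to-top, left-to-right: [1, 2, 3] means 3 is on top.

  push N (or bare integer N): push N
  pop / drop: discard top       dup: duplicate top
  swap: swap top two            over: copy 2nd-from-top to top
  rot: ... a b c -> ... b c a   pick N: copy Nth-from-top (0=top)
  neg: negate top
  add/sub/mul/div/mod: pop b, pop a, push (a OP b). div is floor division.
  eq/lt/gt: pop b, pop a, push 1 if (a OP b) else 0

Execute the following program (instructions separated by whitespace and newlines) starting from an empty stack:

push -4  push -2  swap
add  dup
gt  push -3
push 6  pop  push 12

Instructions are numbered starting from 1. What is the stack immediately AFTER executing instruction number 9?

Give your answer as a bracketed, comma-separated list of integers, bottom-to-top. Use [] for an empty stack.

Step 1 ('push -4'): [-4]
Step 2 ('push -2'): [-4, -2]
Step 3 ('swap'): [-2, -4]
Step 4 ('add'): [-6]
Step 5 ('dup'): [-6, -6]
Step 6 ('gt'): [0]
Step 7 ('push -3'): [0, -3]
Step 8 ('push 6'): [0, -3, 6]
Step 9 ('pop'): [0, -3]

Answer: [0, -3]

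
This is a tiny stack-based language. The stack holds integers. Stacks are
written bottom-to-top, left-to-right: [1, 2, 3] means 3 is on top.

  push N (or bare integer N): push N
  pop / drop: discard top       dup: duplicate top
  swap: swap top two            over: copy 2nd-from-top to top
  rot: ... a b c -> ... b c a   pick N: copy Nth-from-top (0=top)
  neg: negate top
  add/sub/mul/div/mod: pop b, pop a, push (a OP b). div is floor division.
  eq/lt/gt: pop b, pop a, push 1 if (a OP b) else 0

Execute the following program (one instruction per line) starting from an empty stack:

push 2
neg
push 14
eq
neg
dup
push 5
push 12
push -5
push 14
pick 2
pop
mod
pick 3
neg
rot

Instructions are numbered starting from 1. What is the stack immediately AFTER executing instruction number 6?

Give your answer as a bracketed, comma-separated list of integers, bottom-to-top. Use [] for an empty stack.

Answer: [0, 0]

Derivation:
Step 1 ('push 2'): [2]
Step 2 ('neg'): [-2]
Step 3 ('push 14'): [-2, 14]
Step 4 ('eq'): [0]
Step 5 ('neg'): [0]
Step 6 ('dup'): [0, 0]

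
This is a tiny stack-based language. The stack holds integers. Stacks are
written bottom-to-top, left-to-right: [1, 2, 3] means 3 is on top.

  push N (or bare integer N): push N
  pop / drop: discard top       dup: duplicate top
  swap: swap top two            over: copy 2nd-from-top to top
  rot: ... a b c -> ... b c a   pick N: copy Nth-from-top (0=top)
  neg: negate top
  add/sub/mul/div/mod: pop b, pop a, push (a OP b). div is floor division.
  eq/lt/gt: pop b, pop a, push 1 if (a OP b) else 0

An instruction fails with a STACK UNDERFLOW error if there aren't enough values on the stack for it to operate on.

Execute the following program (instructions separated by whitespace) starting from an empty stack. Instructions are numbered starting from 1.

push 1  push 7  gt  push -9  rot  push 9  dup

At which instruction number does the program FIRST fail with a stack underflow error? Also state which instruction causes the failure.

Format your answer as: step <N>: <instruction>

Answer: step 5: rot

Derivation:
Step 1 ('push 1'): stack = [1], depth = 1
Step 2 ('push 7'): stack = [1, 7], depth = 2
Step 3 ('gt'): stack = [0], depth = 1
Step 4 ('push -9'): stack = [0, -9], depth = 2
Step 5 ('rot'): needs 3 value(s) but depth is 2 — STACK UNDERFLOW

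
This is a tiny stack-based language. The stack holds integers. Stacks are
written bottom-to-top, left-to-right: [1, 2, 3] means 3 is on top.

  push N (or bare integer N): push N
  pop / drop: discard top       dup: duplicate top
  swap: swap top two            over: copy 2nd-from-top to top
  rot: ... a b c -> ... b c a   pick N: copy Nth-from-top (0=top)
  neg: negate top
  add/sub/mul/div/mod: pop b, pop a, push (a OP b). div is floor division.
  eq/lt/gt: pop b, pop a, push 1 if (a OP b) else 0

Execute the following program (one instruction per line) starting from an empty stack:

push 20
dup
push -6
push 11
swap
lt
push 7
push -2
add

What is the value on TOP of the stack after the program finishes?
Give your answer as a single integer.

After 'push 20': [20]
After 'dup': [20, 20]
After 'push -6': [20, 20, -6]
After 'push 11': [20, 20, -6, 11]
After 'swap': [20, 20, 11, -6]
After 'lt': [20, 20, 0]
After 'push 7': [20, 20, 0, 7]
After 'push -2': [20, 20, 0, 7, -2]
After 'add': [20, 20, 0, 5]

Answer: 5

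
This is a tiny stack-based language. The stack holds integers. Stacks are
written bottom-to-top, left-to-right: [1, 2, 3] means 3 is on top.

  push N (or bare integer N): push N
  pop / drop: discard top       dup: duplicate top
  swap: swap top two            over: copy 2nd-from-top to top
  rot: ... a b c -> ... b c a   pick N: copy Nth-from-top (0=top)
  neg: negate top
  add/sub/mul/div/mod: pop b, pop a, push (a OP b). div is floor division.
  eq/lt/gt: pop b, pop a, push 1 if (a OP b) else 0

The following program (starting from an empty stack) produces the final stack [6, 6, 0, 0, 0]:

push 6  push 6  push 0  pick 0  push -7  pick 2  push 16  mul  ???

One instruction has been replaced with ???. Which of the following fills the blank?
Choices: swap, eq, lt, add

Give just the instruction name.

Answer: eq

Derivation:
Stack before ???: [6, 6, 0, 0, -7, 0]
Stack after ???:  [6, 6, 0, 0, 0]
Checking each choice:
  swap: produces [6, 6, 0, 0, 0, -7]
  eq: MATCH
  lt: produces [6, 6, 0, 0, 1]
  add: produces [6, 6, 0, 0, -7]


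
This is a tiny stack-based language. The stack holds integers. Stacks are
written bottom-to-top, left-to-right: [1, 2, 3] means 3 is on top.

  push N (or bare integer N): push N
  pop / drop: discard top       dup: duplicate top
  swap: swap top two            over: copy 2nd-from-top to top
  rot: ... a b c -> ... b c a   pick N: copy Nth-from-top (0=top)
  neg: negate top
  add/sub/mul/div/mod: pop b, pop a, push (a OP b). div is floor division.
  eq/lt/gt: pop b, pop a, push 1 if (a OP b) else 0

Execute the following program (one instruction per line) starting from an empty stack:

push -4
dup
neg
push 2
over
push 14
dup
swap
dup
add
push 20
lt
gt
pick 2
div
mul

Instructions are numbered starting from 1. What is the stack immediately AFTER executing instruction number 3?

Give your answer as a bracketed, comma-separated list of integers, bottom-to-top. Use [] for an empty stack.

Answer: [-4, 4]

Derivation:
Step 1 ('push -4'): [-4]
Step 2 ('dup'): [-4, -4]
Step 3 ('neg'): [-4, 4]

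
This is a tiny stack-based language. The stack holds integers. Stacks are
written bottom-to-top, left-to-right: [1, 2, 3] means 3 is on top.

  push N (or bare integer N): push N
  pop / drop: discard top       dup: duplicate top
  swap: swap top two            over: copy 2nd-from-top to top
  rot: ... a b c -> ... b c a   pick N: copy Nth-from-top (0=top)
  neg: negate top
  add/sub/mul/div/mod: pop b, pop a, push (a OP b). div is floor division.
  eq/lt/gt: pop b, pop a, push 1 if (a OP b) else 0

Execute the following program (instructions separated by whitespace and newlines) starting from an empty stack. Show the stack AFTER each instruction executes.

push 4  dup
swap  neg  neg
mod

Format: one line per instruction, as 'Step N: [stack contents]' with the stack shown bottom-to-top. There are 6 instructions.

Step 1: [4]
Step 2: [4, 4]
Step 3: [4, 4]
Step 4: [4, -4]
Step 5: [4, 4]
Step 6: [0]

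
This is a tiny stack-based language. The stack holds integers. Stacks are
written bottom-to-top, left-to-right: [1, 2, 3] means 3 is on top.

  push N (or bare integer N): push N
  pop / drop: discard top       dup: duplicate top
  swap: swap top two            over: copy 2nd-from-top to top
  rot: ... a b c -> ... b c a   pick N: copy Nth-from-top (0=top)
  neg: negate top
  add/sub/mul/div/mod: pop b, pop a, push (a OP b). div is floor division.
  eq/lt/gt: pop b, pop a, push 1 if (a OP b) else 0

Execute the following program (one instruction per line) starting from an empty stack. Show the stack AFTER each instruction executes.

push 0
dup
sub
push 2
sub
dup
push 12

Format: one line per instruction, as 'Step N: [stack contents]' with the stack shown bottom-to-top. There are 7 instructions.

Step 1: [0]
Step 2: [0, 0]
Step 3: [0]
Step 4: [0, 2]
Step 5: [-2]
Step 6: [-2, -2]
Step 7: [-2, -2, 12]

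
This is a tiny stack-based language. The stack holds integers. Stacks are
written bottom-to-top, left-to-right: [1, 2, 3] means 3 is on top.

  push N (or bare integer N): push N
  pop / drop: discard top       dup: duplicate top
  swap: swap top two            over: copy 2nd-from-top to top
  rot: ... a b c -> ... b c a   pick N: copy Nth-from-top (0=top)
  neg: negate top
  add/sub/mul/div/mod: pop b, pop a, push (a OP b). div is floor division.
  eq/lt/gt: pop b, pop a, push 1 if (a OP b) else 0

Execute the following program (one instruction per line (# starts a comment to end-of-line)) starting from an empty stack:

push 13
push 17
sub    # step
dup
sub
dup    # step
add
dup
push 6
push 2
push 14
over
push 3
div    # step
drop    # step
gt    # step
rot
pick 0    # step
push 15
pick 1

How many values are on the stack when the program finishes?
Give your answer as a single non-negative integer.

Answer: 7

Derivation:
After 'push 13': stack = [13] (depth 1)
After 'push 17': stack = [13, 17] (depth 2)
After 'sub': stack = [-4] (depth 1)
After 'dup': stack = [-4, -4] (depth 2)
After 'sub': stack = [0] (depth 1)
After 'dup': stack = [0, 0] (depth 2)
After 'add': stack = [0] (depth 1)
After 'dup': stack = [0, 0] (depth 2)
After 'push 6': stack = [0, 0, 6] (depth 3)
After 'push 2': stack = [0, 0, 6, 2] (depth 4)
After 'push 14': stack = [0, 0, 6, 2, 14] (depth 5)
After 'over': stack = [0, 0, 6, 2, 14, 2] (depth 6)
After 'push 3': stack = [0, 0, 6, 2, 14, 2, 3] (depth 7)
After 'div': stack = [0, 0, 6, 2, 14, 0] (depth 6)
After 'drop': stack = [0, 0, 6, 2, 14] (depth 5)
After 'gt': stack = [0, 0, 6, 0] (depth 4)
After 'rot': stack = [0, 6, 0, 0] (depth 4)
After 'pick 0': stack = [0, 6, 0, 0, 0] (depth 5)
After 'push 15': stack = [0, 6, 0, 0, 0, 15] (depth 6)
After 'pick 1': stack = [0, 6, 0, 0, 0, 15, 0] (depth 7)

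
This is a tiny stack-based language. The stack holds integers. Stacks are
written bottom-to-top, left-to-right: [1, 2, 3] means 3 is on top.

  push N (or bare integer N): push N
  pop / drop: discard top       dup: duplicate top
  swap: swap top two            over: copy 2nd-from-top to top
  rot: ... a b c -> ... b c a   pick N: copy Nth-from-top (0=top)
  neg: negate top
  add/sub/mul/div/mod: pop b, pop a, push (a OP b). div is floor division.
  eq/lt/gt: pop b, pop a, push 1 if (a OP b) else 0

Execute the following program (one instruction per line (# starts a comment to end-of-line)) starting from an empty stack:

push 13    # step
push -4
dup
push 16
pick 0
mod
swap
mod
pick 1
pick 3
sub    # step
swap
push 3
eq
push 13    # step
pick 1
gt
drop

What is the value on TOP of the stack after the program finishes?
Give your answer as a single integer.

After 'push 13': [13]
After 'push -4': [13, -4]
After 'dup': [13, -4, -4]
After 'push 16': [13, -4, -4, 16]
After 'pick 0': [13, -4, -4, 16, 16]
After 'mod': [13, -4, -4, 0]
After 'swap': [13, -4, 0, -4]
After 'mod': [13, -4, 0]
After 'pick 1': [13, -4, 0, -4]
After 'pick 3': [13, -4, 0, -4, 13]
After 'sub': [13, -4, 0, -17]
After 'swap': [13, -4, -17, 0]
After 'push 3': [13, -4, -17, 0, 3]
After 'eq': [13, -4, -17, 0]
After 'push 13': [13, -4, -17, 0, 13]
After 'pick 1': [13, -4, -17, 0, 13, 0]
After 'gt': [13, -4, -17, 0, 1]
After 'drop': [13, -4, -17, 0]

Answer: 0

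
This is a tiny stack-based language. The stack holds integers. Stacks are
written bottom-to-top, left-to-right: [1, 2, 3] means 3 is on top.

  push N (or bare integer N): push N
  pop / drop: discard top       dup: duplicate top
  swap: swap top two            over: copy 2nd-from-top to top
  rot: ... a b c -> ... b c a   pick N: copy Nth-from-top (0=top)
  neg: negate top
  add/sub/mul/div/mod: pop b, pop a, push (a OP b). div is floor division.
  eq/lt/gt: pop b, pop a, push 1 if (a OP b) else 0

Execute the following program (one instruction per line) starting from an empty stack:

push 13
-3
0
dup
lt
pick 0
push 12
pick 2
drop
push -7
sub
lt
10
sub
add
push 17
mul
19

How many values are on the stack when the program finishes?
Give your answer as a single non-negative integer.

After 'push 13': stack = [13] (depth 1)
After 'push -3': stack = [13, -3] (depth 2)
After 'push 0': stack = [13, -3, 0] (depth 3)
After 'dup': stack = [13, -3, 0, 0] (depth 4)
After 'lt': stack = [13, -3, 0] (depth 3)
After 'pick 0': stack = [13, -3, 0, 0] (depth 4)
After 'push 12': stack = [13, -3, 0, 0, 12] (depth 5)
After 'pick 2': stack = [13, -3, 0, 0, 12, 0] (depth 6)
After 'drop': stack = [13, -3, 0, 0, 12] (depth 5)
After 'push -7': stack = [13, -3, 0, 0, 12, -7] (depth 6)
After 'sub': stack = [13, -3, 0, 0, 19] (depth 5)
After 'lt': stack = [13, -3, 0, 1] (depth 4)
After 'push 10': stack = [13, -3, 0, 1, 10] (depth 5)
After 'sub': stack = [13, -3, 0, -9] (depth 4)
After 'add': stack = [13, -3, -9] (depth 3)
After 'push 17': stack = [13, -3, -9, 17] (depth 4)
After 'mul': stack = [13, -3, -153] (depth 3)
After 'push 19': stack = [13, -3, -153, 19] (depth 4)

Answer: 4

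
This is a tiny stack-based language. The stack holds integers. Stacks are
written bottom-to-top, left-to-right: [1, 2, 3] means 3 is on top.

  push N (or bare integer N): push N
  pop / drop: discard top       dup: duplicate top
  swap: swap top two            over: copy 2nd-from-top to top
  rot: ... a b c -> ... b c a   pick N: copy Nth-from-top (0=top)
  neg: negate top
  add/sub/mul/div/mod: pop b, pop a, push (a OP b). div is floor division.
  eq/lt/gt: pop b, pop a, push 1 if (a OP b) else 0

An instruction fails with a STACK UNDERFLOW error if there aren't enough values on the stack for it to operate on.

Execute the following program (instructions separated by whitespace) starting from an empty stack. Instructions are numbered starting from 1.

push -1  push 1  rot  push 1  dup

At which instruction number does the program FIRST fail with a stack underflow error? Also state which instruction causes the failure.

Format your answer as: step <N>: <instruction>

Step 1 ('push -1'): stack = [-1], depth = 1
Step 2 ('push 1'): stack = [-1, 1], depth = 2
Step 3 ('rot'): needs 3 value(s) but depth is 2 — STACK UNDERFLOW

Answer: step 3: rot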